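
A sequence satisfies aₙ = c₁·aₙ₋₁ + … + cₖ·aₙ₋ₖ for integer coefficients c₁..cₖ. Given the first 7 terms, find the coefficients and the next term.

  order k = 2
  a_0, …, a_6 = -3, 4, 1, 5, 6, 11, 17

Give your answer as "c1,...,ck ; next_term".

1,1 ; 28

  a_2 = 1·4 + 1·-3 = 1
  a_3 = 1·1 + 1·4 = 5
  a_4 = 1·5 + 1·1 = 6
  a_5 = 1·6 + 1·5 = 11
  a_6 = 1·11 + 1·6 = 17
  a_7 = 1·17 + 1·11 = 28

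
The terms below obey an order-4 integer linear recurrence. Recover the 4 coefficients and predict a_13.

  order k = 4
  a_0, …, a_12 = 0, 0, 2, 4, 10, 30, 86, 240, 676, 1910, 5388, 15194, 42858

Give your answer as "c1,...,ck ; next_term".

2,1,3,2 ; 120894

  a_4 = 2·4 + 1·2 + 3·0 + 2·0 = 10
  a_5 = 2·10 + 1·4 + 3·2 + 2·0 = 30
  a_6 = 2·30 + 1·10 + 3·4 + 2·2 = 86
  a_7 = 2·86 + 1·30 + 3·10 + 2·4 = 240
  a_8 = 2·240 + 1·86 + 3·30 + 2·10 = 676
  a_9 = 2·676 + 1·240 + 3·86 + 2·30 = 1910
  a_10 = 2·1910 + 1·676 + 3·240 + 2·86 = 5388
  a_11 = 2·5388 + 1·1910 + 3·676 + 2·240 = 15194
  a_12 = 2·15194 + 1·5388 + 3·1910 + 2·676 = 42858
  a_13 = 2·42858 + 1·15194 + 3·5388 + 2·1910 = 120894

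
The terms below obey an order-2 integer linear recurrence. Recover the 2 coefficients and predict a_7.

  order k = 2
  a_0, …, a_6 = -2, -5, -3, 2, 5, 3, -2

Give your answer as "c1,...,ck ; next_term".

  a_2 = 1·-5 + -1·-2 = -3
  a_3 = 1·-3 + -1·-5 = 2
  a_4 = 1·2 + -1·-3 = 5
  a_5 = 1·5 + -1·2 = 3
  a_6 = 1·3 + -1·5 = -2
  a_7 = 1·-2 + -1·3 = -5

1,-1 ; -5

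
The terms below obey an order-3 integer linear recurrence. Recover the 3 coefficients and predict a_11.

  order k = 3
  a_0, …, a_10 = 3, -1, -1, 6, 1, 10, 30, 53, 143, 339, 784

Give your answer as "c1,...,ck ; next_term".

  a_3 = 1·-1 + 2·-1 + 3·3 = 6
  a_4 = 1·6 + 2·-1 + 3·-1 = 1
  a_5 = 1·1 + 2·6 + 3·-1 = 10
  a_6 = 1·10 + 2·1 + 3·6 = 30
  a_7 = 1·30 + 2·10 + 3·1 = 53
  a_8 = 1·53 + 2·30 + 3·10 = 143
  a_9 = 1·143 + 2·53 + 3·30 = 339
  a_10 = 1·339 + 2·143 + 3·53 = 784
  a_11 = 1·784 + 2·339 + 3·143 = 1891

1,2,3 ; 1891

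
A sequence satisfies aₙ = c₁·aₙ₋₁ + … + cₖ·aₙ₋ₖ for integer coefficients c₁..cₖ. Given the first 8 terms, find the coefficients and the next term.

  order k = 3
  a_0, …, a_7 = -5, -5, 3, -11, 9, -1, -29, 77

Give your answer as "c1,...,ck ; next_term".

-2,-1,2 ; -127

  a_3 = -2·3 + -1·-5 + 2·-5 = -11
  a_4 = -2·-11 + -1·3 + 2·-5 = 9
  a_5 = -2·9 + -1·-11 + 2·3 = -1
  a_6 = -2·-1 + -1·9 + 2·-11 = -29
  a_7 = -2·-29 + -1·-1 + 2·9 = 77
  a_8 = -2·77 + -1·-29 + 2·-1 = -127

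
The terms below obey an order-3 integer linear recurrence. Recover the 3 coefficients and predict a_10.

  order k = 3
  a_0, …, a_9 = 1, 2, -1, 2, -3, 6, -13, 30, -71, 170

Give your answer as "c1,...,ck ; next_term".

  a_3 = -3·-1 + -1·2 + 1·1 = 2
  a_4 = -3·2 + -1·-1 + 1·2 = -3
  a_5 = -3·-3 + -1·2 + 1·-1 = 6
  a_6 = -3·6 + -1·-3 + 1·2 = -13
  a_7 = -3·-13 + -1·6 + 1·-3 = 30
  a_8 = -3·30 + -1·-13 + 1·6 = -71
  a_9 = -3·-71 + -1·30 + 1·-13 = 170
  a_10 = -3·170 + -1·-71 + 1·30 = -409

-3,-1,1 ; -409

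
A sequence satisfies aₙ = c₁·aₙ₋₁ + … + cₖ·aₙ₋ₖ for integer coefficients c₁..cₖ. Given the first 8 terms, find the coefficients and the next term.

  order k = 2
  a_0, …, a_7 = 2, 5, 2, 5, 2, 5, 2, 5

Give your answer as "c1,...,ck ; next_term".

  a_2 = 0·5 + 1·2 = 2
  a_3 = 0·2 + 1·5 = 5
  a_4 = 0·5 + 1·2 = 2
  a_5 = 0·2 + 1·5 = 5
  a_6 = 0·5 + 1·2 = 2
  a_7 = 0·2 + 1·5 = 5
  a_8 = 0·5 + 1·2 = 2

0,1 ; 2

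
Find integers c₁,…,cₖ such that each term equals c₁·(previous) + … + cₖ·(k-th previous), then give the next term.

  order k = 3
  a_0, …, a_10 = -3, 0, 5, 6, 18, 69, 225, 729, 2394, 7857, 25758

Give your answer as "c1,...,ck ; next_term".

  a_3 = 3·5 + 0·0 + 3·-3 = 6
  a_4 = 3·6 + 0·5 + 3·0 = 18
  a_5 = 3·18 + 0·6 + 3·5 = 69
  a_6 = 3·69 + 0·18 + 3·6 = 225
  a_7 = 3·225 + 0·69 + 3·18 = 729
  a_8 = 3·729 + 0·225 + 3·69 = 2394
  a_9 = 3·2394 + 0·729 + 3·225 = 7857
  a_10 = 3·7857 + 0·2394 + 3·729 = 25758
  a_11 = 3·25758 + 0·7857 + 3·2394 = 84456

3,0,3 ; 84456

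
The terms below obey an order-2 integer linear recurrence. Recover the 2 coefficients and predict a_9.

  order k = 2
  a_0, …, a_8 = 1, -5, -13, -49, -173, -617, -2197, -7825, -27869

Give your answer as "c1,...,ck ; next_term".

  a_2 = 3·-5 + 2·1 = -13
  a_3 = 3·-13 + 2·-5 = -49
  a_4 = 3·-49 + 2·-13 = -173
  a_5 = 3·-173 + 2·-49 = -617
  a_6 = 3·-617 + 2·-173 = -2197
  a_7 = 3·-2197 + 2·-617 = -7825
  a_8 = 3·-7825 + 2·-2197 = -27869
  a_9 = 3·-27869 + 2·-7825 = -99257

3,2 ; -99257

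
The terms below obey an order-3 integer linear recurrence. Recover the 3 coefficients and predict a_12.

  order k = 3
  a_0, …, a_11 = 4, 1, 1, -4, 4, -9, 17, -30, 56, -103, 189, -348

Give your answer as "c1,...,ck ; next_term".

  a_3 = -1·1 + 1·1 + -1·4 = -4
  a_4 = -1·-4 + 1·1 + -1·1 = 4
  a_5 = -1·4 + 1·-4 + -1·1 = -9
  a_6 = -1·-9 + 1·4 + -1·-4 = 17
  a_7 = -1·17 + 1·-9 + -1·4 = -30
  a_8 = -1·-30 + 1·17 + -1·-9 = 56
  a_9 = -1·56 + 1·-30 + -1·17 = -103
  a_10 = -1·-103 + 1·56 + -1·-30 = 189
  a_11 = -1·189 + 1·-103 + -1·56 = -348
  a_12 = -1·-348 + 1·189 + -1·-103 = 640

-1,1,-1 ; 640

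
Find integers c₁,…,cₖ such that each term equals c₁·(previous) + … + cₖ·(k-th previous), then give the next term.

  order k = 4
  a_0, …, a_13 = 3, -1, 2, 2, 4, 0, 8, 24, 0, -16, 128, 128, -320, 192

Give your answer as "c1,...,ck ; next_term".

  a_4 = 0·2 + -2·2 + 4·-1 + 4·3 = 4
  a_5 = 0·4 + -2·2 + 4·2 + 4·-1 = 0
  a_6 = 0·0 + -2·4 + 4·2 + 4·2 = 8
  a_7 = 0·8 + -2·0 + 4·4 + 4·2 = 24
  a_8 = 0·24 + -2·8 + 4·0 + 4·4 = 0
  a_9 = 0·0 + -2·24 + 4·8 + 4·0 = -16
  a_10 = 0·-16 + -2·0 + 4·24 + 4·8 = 128
  a_11 = 0·128 + -2·-16 + 4·0 + 4·24 = 128
  a_12 = 0·128 + -2·128 + 4·-16 + 4·0 = -320
  a_13 = 0·-320 + -2·128 + 4·128 + 4·-16 = 192
  a_14 = 0·192 + -2·-320 + 4·128 + 4·128 = 1664

0,-2,4,4 ; 1664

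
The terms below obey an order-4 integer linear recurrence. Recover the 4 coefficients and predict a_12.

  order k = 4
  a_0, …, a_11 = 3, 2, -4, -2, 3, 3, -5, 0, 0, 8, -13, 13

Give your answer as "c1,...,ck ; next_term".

  a_4 = -1·-2 + 0·-4 + -1·2 + 1·3 = 3
  a_5 = -1·3 + 0·-2 + -1·-4 + 1·2 = 3
  a_6 = -1·3 + 0·3 + -1·-2 + 1·-4 = -5
  a_7 = -1·-5 + 0·3 + -1·3 + 1·-2 = 0
  a_8 = -1·0 + 0·-5 + -1·3 + 1·3 = 0
  a_9 = -1·0 + 0·0 + -1·-5 + 1·3 = 8
  a_10 = -1·8 + 0·0 + -1·0 + 1·-5 = -13
  a_11 = -1·-13 + 0·8 + -1·0 + 1·0 = 13
  a_12 = -1·13 + 0·-13 + -1·8 + 1·0 = -21

-1,0,-1,1 ; -21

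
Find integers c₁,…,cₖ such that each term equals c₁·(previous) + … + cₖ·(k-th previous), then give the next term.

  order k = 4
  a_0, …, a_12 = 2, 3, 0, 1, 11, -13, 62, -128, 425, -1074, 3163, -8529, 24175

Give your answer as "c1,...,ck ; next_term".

  a_4 = -2·1 + 3·0 + 3·3 + 2·2 = 11
  a_5 = -2·11 + 3·1 + 3·0 + 2·3 = -13
  a_6 = -2·-13 + 3·11 + 3·1 + 2·0 = 62
  a_7 = -2·62 + 3·-13 + 3·11 + 2·1 = -128
  a_8 = -2·-128 + 3·62 + 3·-13 + 2·11 = 425
  a_9 = -2·425 + 3·-128 + 3·62 + 2·-13 = -1074
  a_10 = -2·-1074 + 3·425 + 3·-128 + 2·62 = 3163
  a_11 = -2·3163 + 3·-1074 + 3·425 + 2·-128 = -8529
  a_12 = -2·-8529 + 3·3163 + 3·-1074 + 2·425 = 24175
  a_13 = -2·24175 + 3·-8529 + 3·3163 + 2·-1074 = -66596

-2,3,3,2 ; -66596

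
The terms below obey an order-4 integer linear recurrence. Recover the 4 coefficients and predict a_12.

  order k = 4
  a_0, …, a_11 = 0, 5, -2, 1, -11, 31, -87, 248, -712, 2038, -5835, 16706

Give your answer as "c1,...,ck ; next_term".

-2,2,-1,1 ; -47832

  a_4 = -2·1 + 2·-2 + -1·5 + 1·0 = -11
  a_5 = -2·-11 + 2·1 + -1·-2 + 1·5 = 31
  a_6 = -2·31 + 2·-11 + -1·1 + 1·-2 = -87
  a_7 = -2·-87 + 2·31 + -1·-11 + 1·1 = 248
  a_8 = -2·248 + 2·-87 + -1·31 + 1·-11 = -712
  a_9 = -2·-712 + 2·248 + -1·-87 + 1·31 = 2038
  a_10 = -2·2038 + 2·-712 + -1·248 + 1·-87 = -5835
  a_11 = -2·-5835 + 2·2038 + -1·-712 + 1·248 = 16706
  a_12 = -2·16706 + 2·-5835 + -1·2038 + 1·-712 = -47832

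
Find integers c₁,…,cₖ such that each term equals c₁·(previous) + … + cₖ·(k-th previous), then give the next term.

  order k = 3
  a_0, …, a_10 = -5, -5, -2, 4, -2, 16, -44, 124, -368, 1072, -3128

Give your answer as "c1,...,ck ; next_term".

  a_3 = -2·-2 + 2·-5 + -2·-5 = 4
  a_4 = -2·4 + 2·-2 + -2·-5 = -2
  a_5 = -2·-2 + 2·4 + -2·-2 = 16
  a_6 = -2·16 + 2·-2 + -2·4 = -44
  a_7 = -2·-44 + 2·16 + -2·-2 = 124
  a_8 = -2·124 + 2·-44 + -2·16 = -368
  a_9 = -2·-368 + 2·124 + -2·-44 = 1072
  a_10 = -2·1072 + 2·-368 + -2·124 = -3128
  a_11 = -2·-3128 + 2·1072 + -2·-368 = 9136

-2,2,-2 ; 9136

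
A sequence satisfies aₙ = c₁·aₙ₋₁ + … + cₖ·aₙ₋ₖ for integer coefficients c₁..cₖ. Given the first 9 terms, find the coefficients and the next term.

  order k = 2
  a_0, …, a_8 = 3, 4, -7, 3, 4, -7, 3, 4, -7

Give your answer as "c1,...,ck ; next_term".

-1,-1 ; 3

  a_2 = -1·4 + -1·3 = -7
  a_3 = -1·-7 + -1·4 = 3
  a_4 = -1·3 + -1·-7 = 4
  a_5 = -1·4 + -1·3 = -7
  a_6 = -1·-7 + -1·4 = 3
  a_7 = -1·3 + -1·-7 = 4
  a_8 = -1·4 + -1·3 = -7
  a_9 = -1·-7 + -1·4 = 3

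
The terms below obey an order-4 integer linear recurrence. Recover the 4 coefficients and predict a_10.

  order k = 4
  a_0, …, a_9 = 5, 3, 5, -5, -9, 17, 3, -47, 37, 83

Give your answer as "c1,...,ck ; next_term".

  a_4 = 0·-5 + -2·5 + 2·3 + -1·5 = -9
  a_5 = 0·-9 + -2·-5 + 2·5 + -1·3 = 17
  a_6 = 0·17 + -2·-9 + 2·-5 + -1·5 = 3
  a_7 = 0·3 + -2·17 + 2·-9 + -1·-5 = -47
  a_8 = 0·-47 + -2·3 + 2·17 + -1·-9 = 37
  a_9 = 0·37 + -2·-47 + 2·3 + -1·17 = 83
  a_10 = 0·83 + -2·37 + 2·-47 + -1·3 = -171

0,-2,2,-1 ; -171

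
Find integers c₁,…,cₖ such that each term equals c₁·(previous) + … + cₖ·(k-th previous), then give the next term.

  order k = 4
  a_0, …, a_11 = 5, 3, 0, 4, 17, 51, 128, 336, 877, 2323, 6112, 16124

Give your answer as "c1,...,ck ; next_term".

  a_4 = 2·4 + 2·0 + -2·3 + 3·5 = 17
  a_5 = 2·17 + 2·4 + -2·0 + 3·3 = 51
  a_6 = 2·51 + 2·17 + -2·4 + 3·0 = 128
  a_7 = 2·128 + 2·51 + -2·17 + 3·4 = 336
  a_8 = 2·336 + 2·128 + -2·51 + 3·17 = 877
  a_9 = 2·877 + 2·336 + -2·128 + 3·51 = 2323
  a_10 = 2·2323 + 2·877 + -2·336 + 3·128 = 6112
  a_11 = 2·6112 + 2·2323 + -2·877 + 3·336 = 16124
  a_12 = 2·16124 + 2·6112 + -2·2323 + 3·877 = 42457

2,2,-2,3 ; 42457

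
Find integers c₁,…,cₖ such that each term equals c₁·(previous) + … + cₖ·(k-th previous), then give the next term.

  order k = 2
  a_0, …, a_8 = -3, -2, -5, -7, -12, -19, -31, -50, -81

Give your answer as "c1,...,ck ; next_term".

1,1 ; -131

  a_2 = 1·-2 + 1·-3 = -5
  a_3 = 1·-5 + 1·-2 = -7
  a_4 = 1·-7 + 1·-5 = -12
  a_5 = 1·-12 + 1·-7 = -19
  a_6 = 1·-19 + 1·-12 = -31
  a_7 = 1·-31 + 1·-19 = -50
  a_8 = 1·-50 + 1·-31 = -81
  a_9 = 1·-81 + 1·-50 = -131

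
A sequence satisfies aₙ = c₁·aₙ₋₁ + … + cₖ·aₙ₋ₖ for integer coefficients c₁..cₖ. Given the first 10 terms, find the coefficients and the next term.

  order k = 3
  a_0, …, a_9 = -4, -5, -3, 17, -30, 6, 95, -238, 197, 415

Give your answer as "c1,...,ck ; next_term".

-2,-3,1 ; -1659

  a_3 = -2·-3 + -3·-5 + 1·-4 = 17
  a_4 = -2·17 + -3·-3 + 1·-5 = -30
  a_5 = -2·-30 + -3·17 + 1·-3 = 6
  a_6 = -2·6 + -3·-30 + 1·17 = 95
  a_7 = -2·95 + -3·6 + 1·-30 = -238
  a_8 = -2·-238 + -3·95 + 1·6 = 197
  a_9 = -2·197 + -3·-238 + 1·95 = 415
  a_10 = -2·415 + -3·197 + 1·-238 = -1659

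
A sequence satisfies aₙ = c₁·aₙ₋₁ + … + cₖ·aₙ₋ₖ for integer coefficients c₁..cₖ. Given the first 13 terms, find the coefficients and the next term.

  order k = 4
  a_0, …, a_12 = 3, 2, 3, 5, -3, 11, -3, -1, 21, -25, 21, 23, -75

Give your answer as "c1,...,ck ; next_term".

  a_4 = -2·5 + -1·3 + 2·2 + 2·3 = -3
  a_5 = -2·-3 + -1·5 + 2·3 + 2·2 = 11
  a_6 = -2·11 + -1·-3 + 2·5 + 2·3 = -3
  a_7 = -2·-3 + -1·11 + 2·-3 + 2·5 = -1
  a_8 = -2·-1 + -1·-3 + 2·11 + 2·-3 = 21
  a_9 = -2·21 + -1·-1 + 2·-3 + 2·11 = -25
  a_10 = -2·-25 + -1·21 + 2·-1 + 2·-3 = 21
  a_11 = -2·21 + -1·-25 + 2·21 + 2·-1 = 23
  a_12 = -2·23 + -1·21 + 2·-25 + 2·21 = -75
  a_13 = -2·-75 + -1·23 + 2·21 + 2·-25 = 119

-2,-1,2,2 ; 119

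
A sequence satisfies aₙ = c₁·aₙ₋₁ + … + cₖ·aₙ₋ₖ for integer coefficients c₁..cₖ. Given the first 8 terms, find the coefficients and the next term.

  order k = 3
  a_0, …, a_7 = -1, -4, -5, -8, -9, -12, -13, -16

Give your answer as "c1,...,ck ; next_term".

  a_3 = 1·-5 + 1·-4 + -1·-1 = -8
  a_4 = 1·-8 + 1·-5 + -1·-4 = -9
  a_5 = 1·-9 + 1·-8 + -1·-5 = -12
  a_6 = 1·-12 + 1·-9 + -1·-8 = -13
  a_7 = 1·-13 + 1·-12 + -1·-9 = -16
  a_8 = 1·-16 + 1·-13 + -1·-12 = -17

1,1,-1 ; -17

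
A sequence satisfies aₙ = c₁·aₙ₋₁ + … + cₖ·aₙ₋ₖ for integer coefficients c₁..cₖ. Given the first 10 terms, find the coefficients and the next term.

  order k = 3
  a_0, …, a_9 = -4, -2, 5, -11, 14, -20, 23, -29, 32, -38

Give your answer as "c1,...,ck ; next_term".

-1,1,1 ; 41

  a_3 = -1·5 + 1·-2 + 1·-4 = -11
  a_4 = -1·-11 + 1·5 + 1·-2 = 14
  a_5 = -1·14 + 1·-11 + 1·5 = -20
  a_6 = -1·-20 + 1·14 + 1·-11 = 23
  a_7 = -1·23 + 1·-20 + 1·14 = -29
  a_8 = -1·-29 + 1·23 + 1·-20 = 32
  a_9 = -1·32 + 1·-29 + 1·23 = -38
  a_10 = -1·-38 + 1·32 + 1·-29 = 41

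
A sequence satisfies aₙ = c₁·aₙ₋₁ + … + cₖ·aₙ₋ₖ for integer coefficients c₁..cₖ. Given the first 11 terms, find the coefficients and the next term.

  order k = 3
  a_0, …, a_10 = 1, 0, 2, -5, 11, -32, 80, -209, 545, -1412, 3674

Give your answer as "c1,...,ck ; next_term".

-1,3,-3 ; -9545

  a_3 = -1·2 + 3·0 + -3·1 = -5
  a_4 = -1·-5 + 3·2 + -3·0 = 11
  a_5 = -1·11 + 3·-5 + -3·2 = -32
  a_6 = -1·-32 + 3·11 + -3·-5 = 80
  a_7 = -1·80 + 3·-32 + -3·11 = -209
  a_8 = -1·-209 + 3·80 + -3·-32 = 545
  a_9 = -1·545 + 3·-209 + -3·80 = -1412
  a_10 = -1·-1412 + 3·545 + -3·-209 = 3674
  a_11 = -1·3674 + 3·-1412 + -3·545 = -9545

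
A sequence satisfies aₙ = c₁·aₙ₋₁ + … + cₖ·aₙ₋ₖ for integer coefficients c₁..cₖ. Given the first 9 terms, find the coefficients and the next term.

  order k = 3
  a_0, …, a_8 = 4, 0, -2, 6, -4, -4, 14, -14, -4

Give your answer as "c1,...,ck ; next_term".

-1,-1,1 ; 32

  a_3 = -1·-2 + -1·0 + 1·4 = 6
  a_4 = -1·6 + -1·-2 + 1·0 = -4
  a_5 = -1·-4 + -1·6 + 1·-2 = -4
  a_6 = -1·-4 + -1·-4 + 1·6 = 14
  a_7 = -1·14 + -1·-4 + 1·-4 = -14
  a_8 = -1·-14 + -1·14 + 1·-4 = -4
  a_9 = -1·-4 + -1·-14 + 1·14 = 32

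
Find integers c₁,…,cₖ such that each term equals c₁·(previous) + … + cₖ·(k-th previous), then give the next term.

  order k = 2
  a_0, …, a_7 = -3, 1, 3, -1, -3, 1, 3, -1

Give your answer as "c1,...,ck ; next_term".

0,-1 ; -3

  a_2 = 0·1 + -1·-3 = 3
  a_3 = 0·3 + -1·1 = -1
  a_4 = 0·-1 + -1·3 = -3
  a_5 = 0·-3 + -1·-1 = 1
  a_6 = 0·1 + -1·-3 = 3
  a_7 = 0·3 + -1·1 = -1
  a_8 = 0·-1 + -1·3 = -3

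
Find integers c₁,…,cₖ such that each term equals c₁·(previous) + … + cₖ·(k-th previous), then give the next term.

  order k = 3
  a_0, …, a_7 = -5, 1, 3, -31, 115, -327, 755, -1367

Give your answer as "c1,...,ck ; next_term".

-4,-4,3 ; 1467

  a_3 = -4·3 + -4·1 + 3·-5 = -31
  a_4 = -4·-31 + -4·3 + 3·1 = 115
  a_5 = -4·115 + -4·-31 + 3·3 = -327
  a_6 = -4·-327 + -4·115 + 3·-31 = 755
  a_7 = -4·755 + -4·-327 + 3·115 = -1367
  a_8 = -4·-1367 + -4·755 + 3·-327 = 1467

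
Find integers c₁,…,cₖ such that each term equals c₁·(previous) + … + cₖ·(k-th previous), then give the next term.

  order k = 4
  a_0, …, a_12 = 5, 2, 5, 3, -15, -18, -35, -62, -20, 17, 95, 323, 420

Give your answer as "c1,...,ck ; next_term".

1,0,1,-4 ; 447

  a_4 = 1·3 + 0·5 + 1·2 + -4·5 = -15
  a_5 = 1·-15 + 0·3 + 1·5 + -4·2 = -18
  a_6 = 1·-18 + 0·-15 + 1·3 + -4·5 = -35
  a_7 = 1·-35 + 0·-18 + 1·-15 + -4·3 = -62
  a_8 = 1·-62 + 0·-35 + 1·-18 + -4·-15 = -20
  a_9 = 1·-20 + 0·-62 + 1·-35 + -4·-18 = 17
  a_10 = 1·17 + 0·-20 + 1·-62 + -4·-35 = 95
  a_11 = 1·95 + 0·17 + 1·-20 + -4·-62 = 323
  a_12 = 1·323 + 0·95 + 1·17 + -4·-20 = 420
  a_13 = 1·420 + 0·323 + 1·95 + -4·17 = 447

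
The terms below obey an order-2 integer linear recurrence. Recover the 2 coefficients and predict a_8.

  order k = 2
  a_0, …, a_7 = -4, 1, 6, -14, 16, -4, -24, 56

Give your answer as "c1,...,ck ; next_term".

  a_2 = -2·1 + -2·-4 = 6
  a_3 = -2·6 + -2·1 = -14
  a_4 = -2·-14 + -2·6 = 16
  a_5 = -2·16 + -2·-14 = -4
  a_6 = -2·-4 + -2·16 = -24
  a_7 = -2·-24 + -2·-4 = 56
  a_8 = -2·56 + -2·-24 = -64

-2,-2 ; -64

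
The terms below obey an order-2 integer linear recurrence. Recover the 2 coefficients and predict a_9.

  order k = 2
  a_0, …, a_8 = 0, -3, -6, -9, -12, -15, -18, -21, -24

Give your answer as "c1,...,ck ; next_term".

2,-1 ; -27

  a_2 = 2·-3 + -1·0 = -6
  a_3 = 2·-6 + -1·-3 = -9
  a_4 = 2·-9 + -1·-6 = -12
  a_5 = 2·-12 + -1·-9 = -15
  a_6 = 2·-15 + -1·-12 = -18
  a_7 = 2·-18 + -1·-15 = -21
  a_8 = 2·-21 + -1·-18 = -24
  a_9 = 2·-24 + -1·-21 = -27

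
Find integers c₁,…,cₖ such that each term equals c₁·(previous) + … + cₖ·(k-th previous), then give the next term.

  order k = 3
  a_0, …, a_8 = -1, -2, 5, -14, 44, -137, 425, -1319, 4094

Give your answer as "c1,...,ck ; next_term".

-3,0,-1 ; -12707

  a_3 = -3·5 + 0·-2 + -1·-1 = -14
  a_4 = -3·-14 + 0·5 + -1·-2 = 44
  a_5 = -3·44 + 0·-14 + -1·5 = -137
  a_6 = -3·-137 + 0·44 + -1·-14 = 425
  a_7 = -3·425 + 0·-137 + -1·44 = -1319
  a_8 = -3·-1319 + 0·425 + -1·-137 = 4094
  a_9 = -3·4094 + 0·-1319 + -1·425 = -12707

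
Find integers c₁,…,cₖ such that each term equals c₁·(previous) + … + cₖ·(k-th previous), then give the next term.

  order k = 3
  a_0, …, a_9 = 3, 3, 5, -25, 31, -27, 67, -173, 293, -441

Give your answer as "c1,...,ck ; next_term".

-2,-2,-3 ; 815

  a_3 = -2·5 + -2·3 + -3·3 = -25
  a_4 = -2·-25 + -2·5 + -3·3 = 31
  a_5 = -2·31 + -2·-25 + -3·5 = -27
  a_6 = -2·-27 + -2·31 + -3·-25 = 67
  a_7 = -2·67 + -2·-27 + -3·31 = -173
  a_8 = -2·-173 + -2·67 + -3·-27 = 293
  a_9 = -2·293 + -2·-173 + -3·67 = -441
  a_10 = -2·-441 + -2·293 + -3·-173 = 815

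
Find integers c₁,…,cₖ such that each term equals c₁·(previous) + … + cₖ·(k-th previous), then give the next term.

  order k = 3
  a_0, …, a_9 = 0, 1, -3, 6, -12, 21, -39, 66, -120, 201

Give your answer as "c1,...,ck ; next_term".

  a_3 = -1·-3 + 3·1 + 3·0 = 6
  a_4 = -1·6 + 3·-3 + 3·1 = -12
  a_5 = -1·-12 + 3·6 + 3·-3 = 21
  a_6 = -1·21 + 3·-12 + 3·6 = -39
  a_7 = -1·-39 + 3·21 + 3·-12 = 66
  a_8 = -1·66 + 3·-39 + 3·21 = -120
  a_9 = -1·-120 + 3·66 + 3·-39 = 201
  a_10 = -1·201 + 3·-120 + 3·66 = -363

-1,3,3 ; -363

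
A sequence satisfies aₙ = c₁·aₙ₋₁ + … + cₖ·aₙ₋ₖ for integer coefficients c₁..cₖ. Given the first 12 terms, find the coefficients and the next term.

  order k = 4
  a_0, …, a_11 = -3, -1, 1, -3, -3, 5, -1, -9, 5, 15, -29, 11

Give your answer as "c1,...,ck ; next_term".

  a_4 = -2·-3 + -1·1 + -1·-1 + 3·-3 = -3
  a_5 = -2·-3 + -1·-3 + -1·1 + 3·-1 = 5
  a_6 = -2·5 + -1·-3 + -1·-3 + 3·1 = -1
  a_7 = -2·-1 + -1·5 + -1·-3 + 3·-3 = -9
  a_8 = -2·-9 + -1·-1 + -1·5 + 3·-3 = 5
  a_9 = -2·5 + -1·-9 + -1·-1 + 3·5 = 15
  a_10 = -2·15 + -1·5 + -1·-9 + 3·-1 = -29
  a_11 = -2·-29 + -1·15 + -1·5 + 3·-9 = 11
  a_12 = -2·11 + -1·-29 + -1·15 + 3·5 = 7

-2,-1,-1,3 ; 7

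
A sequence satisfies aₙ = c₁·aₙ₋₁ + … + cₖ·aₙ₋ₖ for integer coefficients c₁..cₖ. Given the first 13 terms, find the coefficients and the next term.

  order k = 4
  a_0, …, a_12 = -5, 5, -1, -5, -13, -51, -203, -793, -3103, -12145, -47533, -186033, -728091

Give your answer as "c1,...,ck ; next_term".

3,3,2,1 ; -2849583

  a_4 = 3·-5 + 3·-1 + 2·5 + 1·-5 = -13
  a_5 = 3·-13 + 3·-5 + 2·-1 + 1·5 = -51
  a_6 = 3·-51 + 3·-13 + 2·-5 + 1·-1 = -203
  a_7 = 3·-203 + 3·-51 + 2·-13 + 1·-5 = -793
  a_8 = 3·-793 + 3·-203 + 2·-51 + 1·-13 = -3103
  a_9 = 3·-3103 + 3·-793 + 2·-203 + 1·-51 = -12145
  a_10 = 3·-12145 + 3·-3103 + 2·-793 + 1·-203 = -47533
  a_11 = 3·-47533 + 3·-12145 + 2·-3103 + 1·-793 = -186033
  a_12 = 3·-186033 + 3·-47533 + 2·-12145 + 1·-3103 = -728091
  a_13 = 3·-728091 + 3·-186033 + 2·-47533 + 1·-12145 = -2849583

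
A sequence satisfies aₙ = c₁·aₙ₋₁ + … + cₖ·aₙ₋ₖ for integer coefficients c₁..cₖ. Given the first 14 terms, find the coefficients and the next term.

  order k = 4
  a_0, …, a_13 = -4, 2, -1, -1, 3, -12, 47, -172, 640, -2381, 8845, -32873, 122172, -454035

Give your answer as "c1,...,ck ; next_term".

-3,2,-3,-2 ; 1687378

  a_4 = -3·-1 + 2·-1 + -3·2 + -2·-4 = 3
  a_5 = -3·3 + 2·-1 + -3·-1 + -2·2 = -12
  a_6 = -3·-12 + 2·3 + -3·-1 + -2·-1 = 47
  a_7 = -3·47 + 2·-12 + -3·3 + -2·-1 = -172
  a_8 = -3·-172 + 2·47 + -3·-12 + -2·3 = 640
  a_9 = -3·640 + 2·-172 + -3·47 + -2·-12 = -2381
  a_10 = -3·-2381 + 2·640 + -3·-172 + -2·47 = 8845
  a_11 = -3·8845 + 2·-2381 + -3·640 + -2·-172 = -32873
  a_12 = -3·-32873 + 2·8845 + -3·-2381 + -2·640 = 122172
  a_13 = -3·122172 + 2·-32873 + -3·8845 + -2·-2381 = -454035
  a_14 = -3·-454035 + 2·122172 + -3·-32873 + -2·8845 = 1687378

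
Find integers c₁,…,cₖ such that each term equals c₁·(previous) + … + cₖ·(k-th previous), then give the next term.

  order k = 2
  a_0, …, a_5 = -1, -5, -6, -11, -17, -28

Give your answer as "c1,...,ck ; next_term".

  a_2 = 1·-5 + 1·-1 = -6
  a_3 = 1·-6 + 1·-5 = -11
  a_4 = 1·-11 + 1·-6 = -17
  a_5 = 1·-17 + 1·-11 = -28
  a_6 = 1·-28 + 1·-17 = -45

1,1 ; -45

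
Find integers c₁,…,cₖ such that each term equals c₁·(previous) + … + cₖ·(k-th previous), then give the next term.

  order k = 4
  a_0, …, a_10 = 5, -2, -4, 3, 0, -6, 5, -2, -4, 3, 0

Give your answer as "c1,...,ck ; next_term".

-1,0,1,1 ; -6

  a_4 = -1·3 + 0·-4 + 1·-2 + 1·5 = 0
  a_5 = -1·0 + 0·3 + 1·-4 + 1·-2 = -6
  a_6 = -1·-6 + 0·0 + 1·3 + 1·-4 = 5
  a_7 = -1·5 + 0·-6 + 1·0 + 1·3 = -2
  a_8 = -1·-2 + 0·5 + 1·-6 + 1·0 = -4
  a_9 = -1·-4 + 0·-2 + 1·5 + 1·-6 = 3
  a_10 = -1·3 + 0·-4 + 1·-2 + 1·5 = 0
  a_11 = -1·0 + 0·3 + 1·-4 + 1·-2 = -6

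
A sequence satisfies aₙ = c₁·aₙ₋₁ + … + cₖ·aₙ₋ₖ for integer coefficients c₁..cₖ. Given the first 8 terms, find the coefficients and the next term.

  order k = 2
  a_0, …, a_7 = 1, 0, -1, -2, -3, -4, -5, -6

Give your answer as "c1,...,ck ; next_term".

2,-1 ; -7

  a_2 = 2·0 + -1·1 = -1
  a_3 = 2·-1 + -1·0 = -2
  a_4 = 2·-2 + -1·-1 = -3
  a_5 = 2·-3 + -1·-2 = -4
  a_6 = 2·-4 + -1·-3 = -5
  a_7 = 2·-5 + -1·-4 = -6
  a_8 = 2·-6 + -1·-5 = -7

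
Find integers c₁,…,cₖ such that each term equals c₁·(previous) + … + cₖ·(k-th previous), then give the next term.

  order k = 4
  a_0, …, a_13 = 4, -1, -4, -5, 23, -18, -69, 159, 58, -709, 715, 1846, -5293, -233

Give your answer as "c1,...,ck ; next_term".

-1,-3,2,2 ; 21234

  a_4 = -1·-5 + -3·-4 + 2·-1 + 2·4 = 23
  a_5 = -1·23 + -3·-5 + 2·-4 + 2·-1 = -18
  a_6 = -1·-18 + -3·23 + 2·-5 + 2·-4 = -69
  a_7 = -1·-69 + -3·-18 + 2·23 + 2·-5 = 159
  a_8 = -1·159 + -3·-69 + 2·-18 + 2·23 = 58
  a_9 = -1·58 + -3·159 + 2·-69 + 2·-18 = -709
  a_10 = -1·-709 + -3·58 + 2·159 + 2·-69 = 715
  a_11 = -1·715 + -3·-709 + 2·58 + 2·159 = 1846
  a_12 = -1·1846 + -3·715 + 2·-709 + 2·58 = -5293
  a_13 = -1·-5293 + -3·1846 + 2·715 + 2·-709 = -233
  a_14 = -1·-233 + -3·-5293 + 2·1846 + 2·715 = 21234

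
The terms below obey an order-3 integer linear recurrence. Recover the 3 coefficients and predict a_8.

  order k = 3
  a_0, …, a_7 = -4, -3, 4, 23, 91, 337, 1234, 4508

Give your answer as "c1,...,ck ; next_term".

4,-1,-1 ; 16461

  a_3 = 4·4 + -1·-3 + -1·-4 = 23
  a_4 = 4·23 + -1·4 + -1·-3 = 91
  a_5 = 4·91 + -1·23 + -1·4 = 337
  a_6 = 4·337 + -1·91 + -1·23 = 1234
  a_7 = 4·1234 + -1·337 + -1·91 = 4508
  a_8 = 4·4508 + -1·1234 + -1·337 = 16461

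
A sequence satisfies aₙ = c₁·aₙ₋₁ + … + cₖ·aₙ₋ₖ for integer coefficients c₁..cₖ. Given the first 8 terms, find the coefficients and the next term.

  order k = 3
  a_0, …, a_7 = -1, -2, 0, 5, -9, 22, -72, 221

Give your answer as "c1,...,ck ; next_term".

  a_3 = -3·0 + -1·-2 + -3·-1 = 5
  a_4 = -3·5 + -1·0 + -3·-2 = -9
  a_5 = -3·-9 + -1·5 + -3·0 = 22
  a_6 = -3·22 + -1·-9 + -3·5 = -72
  a_7 = -3·-72 + -1·22 + -3·-9 = 221
  a_8 = -3·221 + -1·-72 + -3·22 = -657

-3,-1,-3 ; -657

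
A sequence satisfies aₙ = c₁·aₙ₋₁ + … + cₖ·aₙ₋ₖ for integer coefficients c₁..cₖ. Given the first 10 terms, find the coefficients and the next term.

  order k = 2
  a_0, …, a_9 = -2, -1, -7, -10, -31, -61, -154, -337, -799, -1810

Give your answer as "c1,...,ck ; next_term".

1,3 ; -4207

  a_2 = 1·-1 + 3·-2 = -7
  a_3 = 1·-7 + 3·-1 = -10
  a_4 = 1·-10 + 3·-7 = -31
  a_5 = 1·-31 + 3·-10 = -61
  a_6 = 1·-61 + 3·-31 = -154
  a_7 = 1·-154 + 3·-61 = -337
  a_8 = 1·-337 + 3·-154 = -799
  a_9 = 1·-799 + 3·-337 = -1810
  a_10 = 1·-1810 + 3·-799 = -4207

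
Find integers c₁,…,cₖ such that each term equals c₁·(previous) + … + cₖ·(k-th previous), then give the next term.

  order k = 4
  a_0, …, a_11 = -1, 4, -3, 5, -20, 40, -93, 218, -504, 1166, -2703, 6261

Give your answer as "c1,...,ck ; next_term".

-1,2,-2,1 ; -14503

  a_4 = -1·5 + 2·-3 + -2·4 + 1·-1 = -20
  a_5 = -1·-20 + 2·5 + -2·-3 + 1·4 = 40
  a_6 = -1·40 + 2·-20 + -2·5 + 1·-3 = -93
  a_7 = -1·-93 + 2·40 + -2·-20 + 1·5 = 218
  a_8 = -1·218 + 2·-93 + -2·40 + 1·-20 = -504
  a_9 = -1·-504 + 2·218 + -2·-93 + 1·40 = 1166
  a_10 = -1·1166 + 2·-504 + -2·218 + 1·-93 = -2703
  a_11 = -1·-2703 + 2·1166 + -2·-504 + 1·218 = 6261
  a_12 = -1·6261 + 2·-2703 + -2·1166 + 1·-504 = -14503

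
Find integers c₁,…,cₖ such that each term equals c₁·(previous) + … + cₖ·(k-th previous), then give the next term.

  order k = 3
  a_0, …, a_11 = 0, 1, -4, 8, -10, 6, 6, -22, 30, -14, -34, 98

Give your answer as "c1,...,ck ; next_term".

-3,-4,-2 ; -130

  a_3 = -3·-4 + -4·1 + -2·0 = 8
  a_4 = -3·8 + -4·-4 + -2·1 = -10
  a_5 = -3·-10 + -4·8 + -2·-4 = 6
  a_6 = -3·6 + -4·-10 + -2·8 = 6
  a_7 = -3·6 + -4·6 + -2·-10 = -22
  a_8 = -3·-22 + -4·6 + -2·6 = 30
  a_9 = -3·30 + -4·-22 + -2·6 = -14
  a_10 = -3·-14 + -4·30 + -2·-22 = -34
  a_11 = -3·-34 + -4·-14 + -2·30 = 98
  a_12 = -3·98 + -4·-34 + -2·-14 = -130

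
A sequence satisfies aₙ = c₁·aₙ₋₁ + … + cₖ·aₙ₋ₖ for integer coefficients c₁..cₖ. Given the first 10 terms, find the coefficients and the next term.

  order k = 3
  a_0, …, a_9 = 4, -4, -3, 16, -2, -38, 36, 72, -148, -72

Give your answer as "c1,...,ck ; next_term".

  a_3 = 0·-3 + -2·-4 + 2·4 = 16
  a_4 = 0·16 + -2·-3 + 2·-4 = -2
  a_5 = 0·-2 + -2·16 + 2·-3 = -38
  a_6 = 0·-38 + -2·-2 + 2·16 = 36
  a_7 = 0·36 + -2·-38 + 2·-2 = 72
  a_8 = 0·72 + -2·36 + 2·-38 = -148
  a_9 = 0·-148 + -2·72 + 2·36 = -72
  a_10 = 0·-72 + -2·-148 + 2·72 = 440

0,-2,2 ; 440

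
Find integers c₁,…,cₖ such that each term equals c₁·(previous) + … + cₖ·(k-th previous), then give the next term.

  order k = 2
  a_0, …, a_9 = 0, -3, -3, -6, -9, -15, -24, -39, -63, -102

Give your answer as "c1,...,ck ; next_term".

  a_2 = 1·-3 + 1·0 = -3
  a_3 = 1·-3 + 1·-3 = -6
  a_4 = 1·-6 + 1·-3 = -9
  a_5 = 1·-9 + 1·-6 = -15
  a_6 = 1·-15 + 1·-9 = -24
  a_7 = 1·-24 + 1·-15 = -39
  a_8 = 1·-39 + 1·-24 = -63
  a_9 = 1·-63 + 1·-39 = -102
  a_10 = 1·-102 + 1·-63 = -165

1,1 ; -165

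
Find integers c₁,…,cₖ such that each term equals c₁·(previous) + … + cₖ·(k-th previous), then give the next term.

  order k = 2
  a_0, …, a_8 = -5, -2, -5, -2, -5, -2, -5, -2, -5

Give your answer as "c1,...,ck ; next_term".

0,1 ; -2

  a_2 = 0·-2 + 1·-5 = -5
  a_3 = 0·-5 + 1·-2 = -2
  a_4 = 0·-2 + 1·-5 = -5
  a_5 = 0·-5 + 1·-2 = -2
  a_6 = 0·-2 + 1·-5 = -5
  a_7 = 0·-5 + 1·-2 = -2
  a_8 = 0·-2 + 1·-5 = -5
  a_9 = 0·-5 + 1·-2 = -2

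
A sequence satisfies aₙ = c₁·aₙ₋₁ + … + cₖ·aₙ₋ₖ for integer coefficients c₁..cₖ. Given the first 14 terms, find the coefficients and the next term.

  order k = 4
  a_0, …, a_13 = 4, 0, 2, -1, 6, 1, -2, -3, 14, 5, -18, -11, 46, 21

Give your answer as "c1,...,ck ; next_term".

0,-1,0,2 ; -82

  a_4 = 0·-1 + -1·2 + 0·0 + 2·4 = 6
  a_5 = 0·6 + -1·-1 + 0·2 + 2·0 = 1
  a_6 = 0·1 + -1·6 + 0·-1 + 2·2 = -2
  a_7 = 0·-2 + -1·1 + 0·6 + 2·-1 = -3
  a_8 = 0·-3 + -1·-2 + 0·1 + 2·6 = 14
  a_9 = 0·14 + -1·-3 + 0·-2 + 2·1 = 5
  a_10 = 0·5 + -1·14 + 0·-3 + 2·-2 = -18
  a_11 = 0·-18 + -1·5 + 0·14 + 2·-3 = -11
  a_12 = 0·-11 + -1·-18 + 0·5 + 2·14 = 46
  a_13 = 0·46 + -1·-11 + 0·-18 + 2·5 = 21
  a_14 = 0·21 + -1·46 + 0·-11 + 2·-18 = -82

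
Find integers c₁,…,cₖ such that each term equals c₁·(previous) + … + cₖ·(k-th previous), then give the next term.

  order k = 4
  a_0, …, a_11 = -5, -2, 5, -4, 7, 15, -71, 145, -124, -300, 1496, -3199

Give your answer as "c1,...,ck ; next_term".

-2,-2,3,-3 ; 2878

  a_4 = -2·-4 + -2·5 + 3·-2 + -3·-5 = 7
  a_5 = -2·7 + -2·-4 + 3·5 + -3·-2 = 15
  a_6 = -2·15 + -2·7 + 3·-4 + -3·5 = -71
  a_7 = -2·-71 + -2·15 + 3·7 + -3·-4 = 145
  a_8 = -2·145 + -2·-71 + 3·15 + -3·7 = -124
  a_9 = -2·-124 + -2·145 + 3·-71 + -3·15 = -300
  a_10 = -2·-300 + -2·-124 + 3·145 + -3·-71 = 1496
  a_11 = -2·1496 + -2·-300 + 3·-124 + -3·145 = -3199
  a_12 = -2·-3199 + -2·1496 + 3·-300 + -3·-124 = 2878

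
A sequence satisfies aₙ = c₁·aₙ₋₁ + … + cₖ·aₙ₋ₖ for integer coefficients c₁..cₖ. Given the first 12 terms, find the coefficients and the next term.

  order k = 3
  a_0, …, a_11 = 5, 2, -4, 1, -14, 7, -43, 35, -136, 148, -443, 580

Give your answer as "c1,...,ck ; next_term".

0,3,-1 ; -1477

  a_3 = 0·-4 + 3·2 + -1·5 = 1
  a_4 = 0·1 + 3·-4 + -1·2 = -14
  a_5 = 0·-14 + 3·1 + -1·-4 = 7
  a_6 = 0·7 + 3·-14 + -1·1 = -43
  a_7 = 0·-43 + 3·7 + -1·-14 = 35
  a_8 = 0·35 + 3·-43 + -1·7 = -136
  a_9 = 0·-136 + 3·35 + -1·-43 = 148
  a_10 = 0·148 + 3·-136 + -1·35 = -443
  a_11 = 0·-443 + 3·148 + -1·-136 = 580
  a_12 = 0·580 + 3·-443 + -1·148 = -1477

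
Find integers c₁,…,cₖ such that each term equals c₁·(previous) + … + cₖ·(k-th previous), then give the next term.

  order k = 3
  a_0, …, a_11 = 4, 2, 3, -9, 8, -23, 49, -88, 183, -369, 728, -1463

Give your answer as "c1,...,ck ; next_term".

-1,1,-2 ; 2929

  a_3 = -1·3 + 1·2 + -2·4 = -9
  a_4 = -1·-9 + 1·3 + -2·2 = 8
  a_5 = -1·8 + 1·-9 + -2·3 = -23
  a_6 = -1·-23 + 1·8 + -2·-9 = 49
  a_7 = -1·49 + 1·-23 + -2·8 = -88
  a_8 = -1·-88 + 1·49 + -2·-23 = 183
  a_9 = -1·183 + 1·-88 + -2·49 = -369
  a_10 = -1·-369 + 1·183 + -2·-88 = 728
  a_11 = -1·728 + 1·-369 + -2·183 = -1463
  a_12 = -1·-1463 + 1·728 + -2·-369 = 2929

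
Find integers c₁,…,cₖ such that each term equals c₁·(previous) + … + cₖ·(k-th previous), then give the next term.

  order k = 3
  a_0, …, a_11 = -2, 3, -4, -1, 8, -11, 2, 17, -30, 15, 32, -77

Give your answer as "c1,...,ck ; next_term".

  a_3 = -1·-4 + -1·3 + 1·-2 = -1
  a_4 = -1·-1 + -1·-4 + 1·3 = 8
  a_5 = -1·8 + -1·-1 + 1·-4 = -11
  a_6 = -1·-11 + -1·8 + 1·-1 = 2
  a_7 = -1·2 + -1·-11 + 1·8 = 17
  a_8 = -1·17 + -1·2 + 1·-11 = -30
  a_9 = -1·-30 + -1·17 + 1·2 = 15
  a_10 = -1·15 + -1·-30 + 1·17 = 32
  a_11 = -1·32 + -1·15 + 1·-30 = -77
  a_12 = -1·-77 + -1·32 + 1·15 = 60

-1,-1,1 ; 60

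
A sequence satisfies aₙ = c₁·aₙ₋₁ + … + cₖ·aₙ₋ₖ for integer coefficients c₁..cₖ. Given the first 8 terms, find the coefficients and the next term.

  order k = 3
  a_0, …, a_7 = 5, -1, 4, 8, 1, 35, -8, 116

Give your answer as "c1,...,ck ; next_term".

  a_3 = -1·4 + 3·-1 + 3·5 = 8
  a_4 = -1·8 + 3·4 + 3·-1 = 1
  a_5 = -1·1 + 3·8 + 3·4 = 35
  a_6 = -1·35 + 3·1 + 3·8 = -8
  a_7 = -1·-8 + 3·35 + 3·1 = 116
  a_8 = -1·116 + 3·-8 + 3·35 = -35

-1,3,3 ; -35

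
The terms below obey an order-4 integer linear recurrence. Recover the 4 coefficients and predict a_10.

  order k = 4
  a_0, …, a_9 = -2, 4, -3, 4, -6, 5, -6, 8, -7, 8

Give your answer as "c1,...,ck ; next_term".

-1,0,-1,-1 ; -10

  a_4 = -1·4 + 0·-3 + -1·4 + -1·-2 = -6
  a_5 = -1·-6 + 0·4 + -1·-3 + -1·4 = 5
  a_6 = -1·5 + 0·-6 + -1·4 + -1·-3 = -6
  a_7 = -1·-6 + 0·5 + -1·-6 + -1·4 = 8
  a_8 = -1·8 + 0·-6 + -1·5 + -1·-6 = -7
  a_9 = -1·-7 + 0·8 + -1·-6 + -1·5 = 8
  a_10 = -1·8 + 0·-7 + -1·8 + -1·-6 = -10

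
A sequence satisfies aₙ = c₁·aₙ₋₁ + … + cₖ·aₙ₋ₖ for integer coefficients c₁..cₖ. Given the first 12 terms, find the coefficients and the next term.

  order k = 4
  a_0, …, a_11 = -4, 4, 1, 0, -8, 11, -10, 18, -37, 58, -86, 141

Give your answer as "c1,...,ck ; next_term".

-1,0,-1,1 ; -236

  a_4 = -1·0 + 0·1 + -1·4 + 1·-4 = -8
  a_5 = -1·-8 + 0·0 + -1·1 + 1·4 = 11
  a_6 = -1·11 + 0·-8 + -1·0 + 1·1 = -10
  a_7 = -1·-10 + 0·11 + -1·-8 + 1·0 = 18
  a_8 = -1·18 + 0·-10 + -1·11 + 1·-8 = -37
  a_9 = -1·-37 + 0·18 + -1·-10 + 1·11 = 58
  a_10 = -1·58 + 0·-37 + -1·18 + 1·-10 = -86
  a_11 = -1·-86 + 0·58 + -1·-37 + 1·18 = 141
  a_12 = -1·141 + 0·-86 + -1·58 + 1·-37 = -236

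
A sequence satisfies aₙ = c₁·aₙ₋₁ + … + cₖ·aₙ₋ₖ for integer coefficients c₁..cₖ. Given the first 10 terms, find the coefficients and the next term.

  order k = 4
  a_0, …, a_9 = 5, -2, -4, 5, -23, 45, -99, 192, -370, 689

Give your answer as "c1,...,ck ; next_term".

  a_4 = -2·5 + 1·-4 + 2·-2 + -1·5 = -23
  a_5 = -2·-23 + 1·5 + 2·-4 + -1·-2 = 45
  a_6 = -2·45 + 1·-23 + 2·5 + -1·-4 = -99
  a_7 = -2·-99 + 1·45 + 2·-23 + -1·5 = 192
  a_8 = -2·192 + 1·-99 + 2·45 + -1·-23 = -370
  a_9 = -2·-370 + 1·192 + 2·-99 + -1·45 = 689
  a_10 = -2·689 + 1·-370 + 2·192 + -1·-99 = -1265

-2,1,2,-1 ; -1265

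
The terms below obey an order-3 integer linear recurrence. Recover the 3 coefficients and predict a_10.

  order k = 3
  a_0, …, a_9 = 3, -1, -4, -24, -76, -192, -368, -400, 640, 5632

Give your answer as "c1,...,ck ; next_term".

4,-4,-4 ; 21568

  a_3 = 4·-4 + -4·-1 + -4·3 = -24
  a_4 = 4·-24 + -4·-4 + -4·-1 = -76
  a_5 = 4·-76 + -4·-24 + -4·-4 = -192
  a_6 = 4·-192 + -4·-76 + -4·-24 = -368
  a_7 = 4·-368 + -4·-192 + -4·-76 = -400
  a_8 = 4·-400 + -4·-368 + -4·-192 = 640
  a_9 = 4·640 + -4·-400 + -4·-368 = 5632
  a_10 = 4·5632 + -4·640 + -4·-400 = 21568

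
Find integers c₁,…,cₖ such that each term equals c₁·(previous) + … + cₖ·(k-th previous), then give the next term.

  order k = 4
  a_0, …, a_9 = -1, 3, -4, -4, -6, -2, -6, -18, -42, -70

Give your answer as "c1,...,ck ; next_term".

  a_4 = 2·-4 + -1·-4 + 0·3 + 2·-1 = -6
  a_5 = 2·-6 + -1·-4 + 0·-4 + 2·3 = -2
  a_6 = 2·-2 + -1·-6 + 0·-4 + 2·-4 = -6
  a_7 = 2·-6 + -1·-2 + 0·-6 + 2·-4 = -18
  a_8 = 2·-18 + -1·-6 + 0·-2 + 2·-6 = -42
  a_9 = 2·-42 + -1·-18 + 0·-6 + 2·-2 = -70
  a_10 = 2·-70 + -1·-42 + 0·-18 + 2·-6 = -110

2,-1,0,2 ; -110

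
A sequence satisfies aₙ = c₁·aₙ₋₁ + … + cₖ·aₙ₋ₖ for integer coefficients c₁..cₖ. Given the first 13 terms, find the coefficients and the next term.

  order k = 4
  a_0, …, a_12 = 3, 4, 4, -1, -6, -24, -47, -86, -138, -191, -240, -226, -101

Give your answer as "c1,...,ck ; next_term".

  a_4 = 1·-1 + 2·4 + -1·4 + -3·3 = -6
  a_5 = 1·-6 + 2·-1 + -1·4 + -3·4 = -24
  a_6 = 1·-24 + 2·-6 + -1·-1 + -3·4 = -47
  a_7 = 1·-47 + 2·-24 + -1·-6 + -3·-1 = -86
  a_8 = 1·-86 + 2·-47 + -1·-24 + -3·-6 = -138
  a_9 = 1·-138 + 2·-86 + -1·-47 + -3·-24 = -191
  a_10 = 1·-191 + 2·-138 + -1·-86 + -3·-47 = -240
  a_11 = 1·-240 + 2·-191 + -1·-138 + -3·-86 = -226
  a_12 = 1·-226 + 2·-240 + -1·-191 + -3·-138 = -101
  a_13 = 1·-101 + 2·-226 + -1·-240 + -3·-191 = 260

1,2,-1,-3 ; 260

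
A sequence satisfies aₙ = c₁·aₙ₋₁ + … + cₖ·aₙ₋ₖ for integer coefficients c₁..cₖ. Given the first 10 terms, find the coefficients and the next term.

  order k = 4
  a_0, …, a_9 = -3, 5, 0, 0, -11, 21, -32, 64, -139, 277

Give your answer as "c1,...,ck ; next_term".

  a_4 = -1·0 + 1·0 + -1·5 + 2·-3 = -11
  a_5 = -1·-11 + 1·0 + -1·0 + 2·5 = 21
  a_6 = -1·21 + 1·-11 + -1·0 + 2·0 = -32
  a_7 = -1·-32 + 1·21 + -1·-11 + 2·0 = 64
  a_8 = -1·64 + 1·-32 + -1·21 + 2·-11 = -139
  a_9 = -1·-139 + 1·64 + -1·-32 + 2·21 = 277
  a_10 = -1·277 + 1·-139 + -1·64 + 2·-32 = -544

-1,1,-1,2 ; -544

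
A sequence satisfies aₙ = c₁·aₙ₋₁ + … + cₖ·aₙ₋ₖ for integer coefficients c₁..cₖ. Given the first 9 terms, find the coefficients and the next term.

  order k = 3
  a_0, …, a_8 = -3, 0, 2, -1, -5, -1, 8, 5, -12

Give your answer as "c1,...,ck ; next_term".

1,-2,1 ; -14

  a_3 = 1·2 + -2·0 + 1·-3 = -1
  a_4 = 1·-1 + -2·2 + 1·0 = -5
  a_5 = 1·-5 + -2·-1 + 1·2 = -1
  a_6 = 1·-1 + -2·-5 + 1·-1 = 8
  a_7 = 1·8 + -2·-1 + 1·-5 = 5
  a_8 = 1·5 + -2·8 + 1·-1 = -12
  a_9 = 1·-12 + -2·5 + 1·8 = -14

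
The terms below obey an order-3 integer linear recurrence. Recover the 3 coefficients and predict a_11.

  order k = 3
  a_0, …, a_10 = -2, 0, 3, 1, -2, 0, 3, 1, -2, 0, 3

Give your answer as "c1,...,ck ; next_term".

1,-1,1 ; 1

  a_3 = 1·3 + -1·0 + 1·-2 = 1
  a_4 = 1·1 + -1·3 + 1·0 = -2
  a_5 = 1·-2 + -1·1 + 1·3 = 0
  a_6 = 1·0 + -1·-2 + 1·1 = 3
  a_7 = 1·3 + -1·0 + 1·-2 = 1
  a_8 = 1·1 + -1·3 + 1·0 = -2
  a_9 = 1·-2 + -1·1 + 1·3 = 0
  a_10 = 1·0 + -1·-2 + 1·1 = 3
  a_11 = 1·3 + -1·0 + 1·-2 = 1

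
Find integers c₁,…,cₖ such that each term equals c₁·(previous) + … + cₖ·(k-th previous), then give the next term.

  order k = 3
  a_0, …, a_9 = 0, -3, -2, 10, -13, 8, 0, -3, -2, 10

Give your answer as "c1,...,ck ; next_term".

  a_3 = -2·-2 + -2·-3 + -1·0 = 10
  a_4 = -2·10 + -2·-2 + -1·-3 = -13
  a_5 = -2·-13 + -2·10 + -1·-2 = 8
  a_6 = -2·8 + -2·-13 + -1·10 = 0
  a_7 = -2·0 + -2·8 + -1·-13 = -3
  a_8 = -2·-3 + -2·0 + -1·8 = -2
  a_9 = -2·-2 + -2·-3 + -1·0 = 10
  a_10 = -2·10 + -2·-2 + -1·-3 = -13

-2,-2,-1 ; -13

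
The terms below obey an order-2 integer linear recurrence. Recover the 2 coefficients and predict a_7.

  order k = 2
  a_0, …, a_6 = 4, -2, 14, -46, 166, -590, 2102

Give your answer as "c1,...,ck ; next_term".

-3,2 ; -7486

  a_2 = -3·-2 + 2·4 = 14
  a_3 = -3·14 + 2·-2 = -46
  a_4 = -3·-46 + 2·14 = 166
  a_5 = -3·166 + 2·-46 = -590
  a_6 = -3·-590 + 2·166 = 2102
  a_7 = -3·2102 + 2·-590 = -7486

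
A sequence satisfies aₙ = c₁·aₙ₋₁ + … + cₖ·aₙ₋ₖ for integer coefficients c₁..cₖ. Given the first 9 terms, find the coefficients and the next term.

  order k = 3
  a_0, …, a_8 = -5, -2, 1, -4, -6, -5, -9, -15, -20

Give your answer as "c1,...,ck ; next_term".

  a_3 = 1·1 + 0·-2 + 1·-5 = -4
  a_4 = 1·-4 + 0·1 + 1·-2 = -6
  a_5 = 1·-6 + 0·-4 + 1·1 = -5
  a_6 = 1·-5 + 0·-6 + 1·-4 = -9
  a_7 = 1·-9 + 0·-5 + 1·-6 = -15
  a_8 = 1·-15 + 0·-9 + 1·-5 = -20
  a_9 = 1·-20 + 0·-15 + 1·-9 = -29

1,0,1 ; -29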